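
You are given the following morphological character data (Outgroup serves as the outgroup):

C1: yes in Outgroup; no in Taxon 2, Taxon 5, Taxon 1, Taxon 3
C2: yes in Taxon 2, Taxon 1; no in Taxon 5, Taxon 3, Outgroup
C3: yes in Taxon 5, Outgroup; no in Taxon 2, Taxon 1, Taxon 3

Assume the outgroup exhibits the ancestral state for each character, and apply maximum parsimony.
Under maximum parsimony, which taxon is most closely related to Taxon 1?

Taxon 2

Character polarity is set by the outgroup: the derived state is whichever differs from the outgroup's state, so for C1, C3 the derived state is 'no', and for the remaining characters it is 'yes'.
C1 (derived state 'no') is shared by all ingroup taxa — unites the whole ingroup.
C2 (derived state 'yes') is shared by Taxon 1 and Taxon 2 — a synapomorphy uniting that clade.
C3 (derived state 'no') is shared by Taxon 1, Taxon 2, and Taxon 3 — a synapomorphy uniting that clade.
Most parsimonious ingroup topology: (((Taxon 1,Taxon 2),Taxon 3),Taxon 5).
Taxon 1 and Taxon 2 form a cherry on this tree, so they are sister taxa.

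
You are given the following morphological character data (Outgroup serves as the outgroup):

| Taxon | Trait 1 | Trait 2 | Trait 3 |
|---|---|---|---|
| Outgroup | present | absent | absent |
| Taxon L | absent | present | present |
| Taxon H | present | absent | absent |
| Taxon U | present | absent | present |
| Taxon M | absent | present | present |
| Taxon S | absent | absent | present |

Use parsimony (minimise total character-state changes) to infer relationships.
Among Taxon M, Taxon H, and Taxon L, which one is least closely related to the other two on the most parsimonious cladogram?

Taxon H

Character polarity is set by the outgroup: the derived state is whichever differs from the outgroup's state, so for Trait 1 the derived state is 'absent', and for the remaining characters it is 'present'.
Trait 1: derived state 'absent' in Taxon L, Taxon M, and Taxon S only — synapomorphy for {Taxon L, Taxon M, Taxon S}.
Only Taxon L and Taxon M show the derived state 'present' for Trait 2, supporting them as a clade.
Trait 3: derived state 'present' in Taxon L, Taxon M, Taxon S, and Taxon U only — synapomorphy for {Taxon L, Taxon M, Taxon S, Taxon U}.
Most parsimonious ingroup topology: ((((Taxon L,Taxon M),Taxon S),Taxon U),Taxon H).
Taxon L and Taxon M share a more recent common ancestor with each other than either does with Taxon H, so Taxon H is the least closely related of the three.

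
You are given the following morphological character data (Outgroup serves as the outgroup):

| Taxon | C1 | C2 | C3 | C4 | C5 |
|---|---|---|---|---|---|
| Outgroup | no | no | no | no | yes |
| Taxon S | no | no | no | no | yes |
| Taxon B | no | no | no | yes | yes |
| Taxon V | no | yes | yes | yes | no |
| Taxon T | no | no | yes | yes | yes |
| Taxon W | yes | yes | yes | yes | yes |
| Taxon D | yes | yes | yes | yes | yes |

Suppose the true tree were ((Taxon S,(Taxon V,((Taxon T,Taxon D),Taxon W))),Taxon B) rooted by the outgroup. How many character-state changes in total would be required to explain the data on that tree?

Map each character onto ((Taxon S,(Taxon V,((Taxon T,Taxon D),Taxon W))),Taxon B) (rooted by Outgroup) and count the minimum state changes it requires (Fitch parsimony):
C1: 2; C2: 2; C3: 1; C4: 2; C5: 1.
Total tree length = 8.

8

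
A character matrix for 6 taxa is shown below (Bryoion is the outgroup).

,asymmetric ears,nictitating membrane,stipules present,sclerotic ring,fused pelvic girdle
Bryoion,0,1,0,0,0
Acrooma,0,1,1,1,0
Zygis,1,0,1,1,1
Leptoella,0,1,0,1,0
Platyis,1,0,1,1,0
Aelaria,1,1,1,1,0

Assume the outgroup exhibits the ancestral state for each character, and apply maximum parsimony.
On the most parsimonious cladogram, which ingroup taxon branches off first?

Leptoella

Character polarity is set by the outgroup: the derived state is whichever differs from the outgroup's state, so for nictitating membrane the derived state is '0', and for the remaining characters it is '1'.
asymmetric ears: derived state '1' in Aelaria, Platyis, and Zygis only — synapomorphy for {Aelaria, Platyis, Zygis}.
nictitating membrane: derived state '0' in Platyis and Zygis only — synapomorphy for {Platyis, Zygis}.
Only Acrooma, Aelaria, Platyis, and Zygis show the derived state '1' for stipules present, supporting them as a clade.
All ingroup taxa share the derived state '1' for sclerotic ring; it defines the ingroup but does not resolve relationships within it.
fused pelvic girdle (derived state '1') is unique to Zygis (autapomorphy; uninformative for grouping).
Most parsimonious ingroup topology: ((Acrooma,((Zygis,Platyis),Aelaria)),Leptoella).
Leptoella is sister to the clade containing all other ingroup taxa, so it is the earliest-diverging (most basal) ingroup lineage.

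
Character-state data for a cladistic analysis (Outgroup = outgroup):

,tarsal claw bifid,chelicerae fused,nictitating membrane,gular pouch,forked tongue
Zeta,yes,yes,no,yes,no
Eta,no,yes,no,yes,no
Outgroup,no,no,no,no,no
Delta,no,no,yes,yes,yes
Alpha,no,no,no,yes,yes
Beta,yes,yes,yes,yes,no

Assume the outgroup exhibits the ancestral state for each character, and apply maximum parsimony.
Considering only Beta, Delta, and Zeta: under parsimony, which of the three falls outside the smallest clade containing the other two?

The outgroup has state 'no' for every character, so 'yes' is the derived state throughout.
tarsal claw bifid (derived state 'yes') is shared by Beta and Zeta — a synapomorphy uniting that clade.
chelicerae fused: derived state 'yes' in Beta, Eta, and Zeta only — synapomorphy for {Beta, Eta, Zeta}.
nictitating membrane (state 'yes') occurs in Beta and Delta but conflicts with the nesting implied by the other characters — most parsimoniously interpreted as homoplasy.
gular pouch (derived state 'yes') is shared by all ingroup taxa — unites the whole ingroup.
forked tongue (derived state 'yes') is shared by Alpha and Delta — a synapomorphy uniting that clade.
Most parsimonious ingroup topology: (((Beta,Zeta),Eta),(Delta,Alpha)).
Zeta and Beta share a more recent common ancestor with each other than either does with Delta, so Delta is the least closely related of the three.

Delta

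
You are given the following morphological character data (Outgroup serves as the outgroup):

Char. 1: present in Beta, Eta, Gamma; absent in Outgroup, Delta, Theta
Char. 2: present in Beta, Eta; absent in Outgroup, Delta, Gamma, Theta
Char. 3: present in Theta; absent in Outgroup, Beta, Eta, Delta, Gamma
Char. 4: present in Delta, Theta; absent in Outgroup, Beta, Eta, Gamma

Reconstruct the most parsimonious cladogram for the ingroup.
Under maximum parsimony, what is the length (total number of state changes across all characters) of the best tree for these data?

4

The outgroup has state 'absent' for every character, so 'present' is the derived state throughout.
Char. 1: derived state 'present' in Beta, Eta, and Gamma only — synapomorphy for {Beta, Eta, Gamma}.
Char. 2: derived state 'present' in Beta and Eta only — synapomorphy for {Beta, Eta}.
Char. 3: derived state 'present' in Theta only — an autapomorphy, so it tells us nothing about relationships among taxa.
Only Delta and Theta show the derived state 'present' for Char. 4, supporting them as a clade.
Most parsimonious ingroup topology: (((Beta,Eta),Gamma),(Delta,Theta)).
Changes per character on this tree: Char. 1: 1; Char. 2: 1; Char. 3: 1; Char. 4: 1.
Total = 4.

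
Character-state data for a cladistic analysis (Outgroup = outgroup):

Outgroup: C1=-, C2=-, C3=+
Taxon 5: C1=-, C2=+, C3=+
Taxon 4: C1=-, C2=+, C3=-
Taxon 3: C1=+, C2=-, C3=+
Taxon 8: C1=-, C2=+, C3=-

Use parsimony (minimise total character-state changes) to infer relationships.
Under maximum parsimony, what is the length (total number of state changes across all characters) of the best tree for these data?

3

Character polarity is set by the outgroup: the derived state is whichever differs from the outgroup's state, so for C3 the derived state is '-', and for the remaining characters it is '+'.
C1: derived state '+' in Taxon 3 only — an autapomorphy, so it tells us nothing about relationships among taxa.
C2: derived state '+' in Taxon 4, Taxon 5, and Taxon 8 only — synapomorphy for {Taxon 4, Taxon 5, Taxon 8}.
C3: derived state '-' in Taxon 4 and Taxon 8 only — synapomorphy for {Taxon 4, Taxon 8}.
Most parsimonious ingroup topology: ((Taxon 5,(Taxon 4,Taxon 8)),Taxon 3).
Changes per character on this tree: C1: 1; C2: 1; C3: 1.
Total = 3.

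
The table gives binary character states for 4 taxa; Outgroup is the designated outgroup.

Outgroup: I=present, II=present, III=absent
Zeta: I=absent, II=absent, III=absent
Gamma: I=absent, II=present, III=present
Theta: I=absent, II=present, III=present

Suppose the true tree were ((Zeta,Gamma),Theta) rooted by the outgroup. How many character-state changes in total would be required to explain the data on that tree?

4

Map each character onto ((Zeta,Gamma),Theta) (rooted by Outgroup) and count the minimum state changes it requires (Fitch parsimony):
I: 1; II: 1; III: 2.
Total tree length = 4.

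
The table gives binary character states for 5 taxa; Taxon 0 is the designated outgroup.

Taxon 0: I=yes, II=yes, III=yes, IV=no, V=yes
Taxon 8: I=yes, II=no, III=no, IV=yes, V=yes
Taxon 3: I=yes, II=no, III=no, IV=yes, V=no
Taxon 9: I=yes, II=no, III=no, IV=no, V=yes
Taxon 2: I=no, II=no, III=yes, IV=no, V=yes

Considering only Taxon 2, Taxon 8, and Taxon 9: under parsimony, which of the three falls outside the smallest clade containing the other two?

Taxon 2

Character polarity is set by the outgroup: the derived state is whichever differs from the outgroup's state, so for I, II, III, V the derived state is 'no', and for the remaining characters it is 'yes'.
I: derived state 'no' in Taxon 2 only — an autapomorphy, so it tells us nothing about relationships among taxa.
II (derived state 'no') is shared by all ingroup taxa — unites the whole ingroup.
III: derived state 'no' in Taxon 3, Taxon 8, and Taxon 9 only — synapomorphy for {Taxon 3, Taxon 8, Taxon 9}.
IV (derived state 'yes') is shared by Taxon 3 and Taxon 8 — a synapomorphy uniting that clade.
V: derived state 'no' in Taxon 3 only — an autapomorphy, so it tells us nothing about relationships among taxa.
Most parsimonious ingroup topology: (((Taxon 8,Taxon 3),Taxon 9),Taxon 2).
Taxon 8 and Taxon 9 share a more recent common ancestor with each other than either does with Taxon 2, so Taxon 2 is the least closely related of the three.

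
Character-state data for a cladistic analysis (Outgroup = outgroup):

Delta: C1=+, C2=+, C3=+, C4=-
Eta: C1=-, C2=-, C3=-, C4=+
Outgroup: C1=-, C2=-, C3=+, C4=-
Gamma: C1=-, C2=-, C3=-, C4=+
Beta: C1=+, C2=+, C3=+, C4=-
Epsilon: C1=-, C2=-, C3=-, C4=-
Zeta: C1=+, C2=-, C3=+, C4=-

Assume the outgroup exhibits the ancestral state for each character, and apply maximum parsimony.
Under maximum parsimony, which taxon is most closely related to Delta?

Character polarity is set by the outgroup: the derived state is whichever differs from the outgroup's state, so for C3 the derived state is '-', and for the remaining characters it is '+'.
C1 (derived state '+') is shared by Beta, Delta, and Zeta — a synapomorphy uniting that clade.
C2: derived state '+' in Beta and Delta only — synapomorphy for {Beta, Delta}.
Only Epsilon, Eta, and Gamma show the derived state '-' for C3, supporting them as a clade.
Only Eta and Gamma show the derived state '+' for C4, supporting them as a clade.
Most parsimonious ingroup topology: ((Zeta,(Delta,Beta)),((Eta,Gamma),Epsilon)).
Delta and Beta form a cherry on this tree, so they are sister taxa.

Beta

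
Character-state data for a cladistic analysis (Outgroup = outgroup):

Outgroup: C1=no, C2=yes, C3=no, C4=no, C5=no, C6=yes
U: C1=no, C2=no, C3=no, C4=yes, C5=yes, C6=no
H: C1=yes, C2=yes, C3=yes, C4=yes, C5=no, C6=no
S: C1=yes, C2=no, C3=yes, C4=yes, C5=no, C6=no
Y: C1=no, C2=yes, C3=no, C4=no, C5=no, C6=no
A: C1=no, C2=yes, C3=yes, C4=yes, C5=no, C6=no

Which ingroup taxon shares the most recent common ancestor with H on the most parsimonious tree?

S

Character polarity is set by the outgroup: the derived state is whichever differs from the outgroup's state, so for C2, C6 the derived state is 'no', and for the remaining characters it is 'yes'.
Only H and S show the derived state 'yes' for C1, supporting them as a clade.
C2 groups S and U, which is incompatible with the clades supported by the remaining characters; treating it as convergent (homoplasy) costs fewer steps than any alternative tree.
C3: derived state 'yes' in A, H, and S only — synapomorphy for {A, H, S}.
Only A, H, S, and U show the derived state 'yes' for C4, supporting them as a clade.
C5: derived state 'yes' in U only — an autapomorphy, so it tells us nothing about relationships among taxa.
C6 (derived state 'no') is shared by all ingroup taxa — unites the whole ingroup.
Most parsimonious ingroup topology: ((U,((H,S),A)),Y).
H and S form a cherry on this tree, so they are sister taxa.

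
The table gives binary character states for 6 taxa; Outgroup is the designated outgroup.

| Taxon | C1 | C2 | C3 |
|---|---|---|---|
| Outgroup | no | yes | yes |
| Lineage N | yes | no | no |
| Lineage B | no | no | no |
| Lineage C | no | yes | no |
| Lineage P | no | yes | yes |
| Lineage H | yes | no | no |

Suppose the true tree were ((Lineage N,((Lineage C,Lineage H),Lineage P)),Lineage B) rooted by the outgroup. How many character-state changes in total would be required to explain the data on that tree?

7

Map each character onto ((Lineage N,((Lineage C,Lineage H),Lineage P)),Lineage B) (rooted by Outgroup) and count the minimum state changes it requires (Fitch parsimony):
C1: 2; C2: 3; C3: 2.
Total tree length = 7.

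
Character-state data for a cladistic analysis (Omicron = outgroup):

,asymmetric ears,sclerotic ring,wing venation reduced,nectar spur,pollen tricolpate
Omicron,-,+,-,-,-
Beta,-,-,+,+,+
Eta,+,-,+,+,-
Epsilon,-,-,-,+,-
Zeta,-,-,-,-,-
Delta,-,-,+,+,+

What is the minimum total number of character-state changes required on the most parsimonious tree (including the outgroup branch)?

5

Character polarity is set by the outgroup: the derived state is whichever differs from the outgroup's state, so for sclerotic ring the derived state is '-', and for the remaining characters it is '+'.
asymmetric ears: derived state '+' in Eta only — an autapomorphy, so it tells us nothing about relationships among taxa.
sclerotic ring (derived state '-') is shared by all ingroup taxa — unites the whole ingroup.
wing venation reduced: derived state '+' in Beta, Delta, and Eta only — synapomorphy for {Beta, Delta, Eta}.
Only Beta, Delta, Epsilon, and Eta show the derived state '+' for nectar spur, supporting them as a clade.
Only Beta and Delta show the derived state '+' for pollen tricolpate, supporting them as a clade.
Most parsimonious ingroup topology: ((((Beta,Delta),Eta),Epsilon),Zeta).
Changes per character on this tree: asymmetric ears: 1; sclerotic ring: 1; wing venation reduced: 1; nectar spur: 1; pollen tricolpate: 1.
Total = 5.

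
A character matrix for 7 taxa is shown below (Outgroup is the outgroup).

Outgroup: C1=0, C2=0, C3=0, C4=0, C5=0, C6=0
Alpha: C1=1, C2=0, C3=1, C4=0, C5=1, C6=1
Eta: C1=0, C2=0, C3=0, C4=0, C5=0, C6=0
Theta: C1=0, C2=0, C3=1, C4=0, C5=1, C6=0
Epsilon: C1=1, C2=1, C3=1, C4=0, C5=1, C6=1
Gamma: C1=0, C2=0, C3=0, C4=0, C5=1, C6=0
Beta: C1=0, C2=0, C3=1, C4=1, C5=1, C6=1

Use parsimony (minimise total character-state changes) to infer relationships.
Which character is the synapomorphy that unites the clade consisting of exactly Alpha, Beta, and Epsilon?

C6

The outgroup has state '0' for every character, so '1' is the derived state throughout.
C1 (derived state '1') is shared by Alpha and Epsilon — a synapomorphy uniting that clade.
C2: derived state '1' in Epsilon only — an autapomorphy, so it tells us nothing about relationships among taxa.
Only Alpha, Beta, Epsilon, and Theta show the derived state '1' for C3, supporting them as a clade.
C4: derived state '1' in Beta only — an autapomorphy, so it tells us nothing about relationships among taxa.
Only Alpha, Beta, Epsilon, Gamma, and Theta show the derived state '1' for C5, supporting them as a clade.
Only Alpha, Beta, and Epsilon show the derived state '1' for C6, supporting them as a clade.
Most parsimonious ingroup topology: (((((Alpha,Epsilon),Beta),Theta),Gamma),Eta).
The clade {Alpha, Beta, Epsilon} is supported by C6: its derived state '1' occurs in exactly those taxa and in no other taxon (including the outgroup).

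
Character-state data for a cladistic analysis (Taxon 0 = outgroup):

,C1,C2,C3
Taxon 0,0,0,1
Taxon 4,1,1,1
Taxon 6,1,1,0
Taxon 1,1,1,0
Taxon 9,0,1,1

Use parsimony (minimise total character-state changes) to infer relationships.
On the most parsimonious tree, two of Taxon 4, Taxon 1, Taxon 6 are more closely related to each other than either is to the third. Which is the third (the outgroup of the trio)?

Character polarity is set by the outgroup: the derived state is whichever differs from the outgroup's state, so for C3 the derived state is '0', and for the remaining characters it is '1'.
C1 (derived state '1') is shared by Taxon 1, Taxon 4, and Taxon 6 — a synapomorphy uniting that clade.
C2 (derived state '1') is shared by all ingroup taxa — unites the whole ingroup.
Only Taxon 1 and Taxon 6 show the derived state '0' for C3, supporting them as a clade.
Most parsimonious ingroup topology: ((Taxon 4,(Taxon 6,Taxon 1)),Taxon 9).
Taxon 1 and Taxon 6 share a more recent common ancestor with each other than either does with Taxon 4, so Taxon 4 is the least closely related of the three.

Taxon 4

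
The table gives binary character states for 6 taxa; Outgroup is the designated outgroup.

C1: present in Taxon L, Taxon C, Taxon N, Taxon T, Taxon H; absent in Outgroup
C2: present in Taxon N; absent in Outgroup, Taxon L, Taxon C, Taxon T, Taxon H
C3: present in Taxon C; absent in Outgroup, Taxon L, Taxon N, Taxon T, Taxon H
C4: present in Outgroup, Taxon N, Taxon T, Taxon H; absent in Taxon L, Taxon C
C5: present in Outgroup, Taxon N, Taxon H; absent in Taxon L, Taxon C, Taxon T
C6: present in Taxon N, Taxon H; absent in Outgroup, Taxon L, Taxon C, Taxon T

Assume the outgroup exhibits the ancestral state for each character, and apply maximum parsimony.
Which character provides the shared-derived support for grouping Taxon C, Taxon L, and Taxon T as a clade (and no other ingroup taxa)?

Character polarity is set by the outgroup: the derived state is whichever differs from the outgroup's state, so for C4, C5 the derived state is 'absent', and for the remaining characters it is 'present'.
C1 (derived state 'present') is shared by all ingroup taxa — unites the whole ingroup.
C2: derived state 'present' in Taxon N only — an autapomorphy, so it tells us nothing about relationships among taxa.
C3 (derived state 'present') is unique to Taxon C (autapomorphy; uninformative for grouping).
C4 (derived state 'absent') is shared by Taxon C and Taxon L — a synapomorphy uniting that clade.
Only Taxon C, Taxon L, and Taxon T show the derived state 'absent' for C5, supporting them as a clade.
Only Taxon H and Taxon N show the derived state 'present' for C6, supporting them as a clade.
Most parsimonious ingroup topology: (((Taxon L,Taxon C),Taxon T),(Taxon N,Taxon H)).
The clade {Taxon C, Taxon L, Taxon T} is supported by C5: its derived state 'absent' occurs in exactly those taxa and in no other taxon (including the outgroup).

C5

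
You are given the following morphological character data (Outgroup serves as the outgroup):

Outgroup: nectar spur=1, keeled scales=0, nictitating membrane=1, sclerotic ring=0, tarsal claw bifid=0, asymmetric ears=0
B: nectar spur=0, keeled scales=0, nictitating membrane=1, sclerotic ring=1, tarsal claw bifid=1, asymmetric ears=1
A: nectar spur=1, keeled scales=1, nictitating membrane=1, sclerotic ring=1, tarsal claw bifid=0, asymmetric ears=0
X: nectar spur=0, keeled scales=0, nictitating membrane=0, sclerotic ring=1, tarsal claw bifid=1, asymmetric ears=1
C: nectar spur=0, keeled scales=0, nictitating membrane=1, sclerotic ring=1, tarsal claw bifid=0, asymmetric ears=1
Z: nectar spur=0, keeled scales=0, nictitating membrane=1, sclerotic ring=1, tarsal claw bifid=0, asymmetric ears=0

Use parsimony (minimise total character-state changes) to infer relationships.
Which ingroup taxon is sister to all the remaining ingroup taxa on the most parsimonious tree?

A

Character polarity is set by the outgroup: the derived state is whichever differs from the outgroup's state, so for nectar spur, nictitating membrane the derived state is '0', and for the remaining characters it is '1'.
Only B, C, X, and Z show the derived state '0' for nectar spur, supporting them as a clade.
keeled scales: derived state '1' in A only — an autapomorphy, so it tells us nothing about relationships among taxa.
nictitating membrane: derived state '0' in X only — an autapomorphy, so it tells us nothing about relationships among taxa.
All ingroup taxa share the derived state '1' for sclerotic ring; it defines the ingroup but does not resolve relationships within it.
Only B and X show the derived state '1' for tarsal claw bifid, supporting them as a clade.
Only B, C, and X show the derived state '1' for asymmetric ears, supporting them as a clade.
Most parsimonious ingroup topology: ((((B,X),C),Z),A).
A is sister to the clade containing all other ingroup taxa, so it is the earliest-diverging (most basal) ingroup lineage.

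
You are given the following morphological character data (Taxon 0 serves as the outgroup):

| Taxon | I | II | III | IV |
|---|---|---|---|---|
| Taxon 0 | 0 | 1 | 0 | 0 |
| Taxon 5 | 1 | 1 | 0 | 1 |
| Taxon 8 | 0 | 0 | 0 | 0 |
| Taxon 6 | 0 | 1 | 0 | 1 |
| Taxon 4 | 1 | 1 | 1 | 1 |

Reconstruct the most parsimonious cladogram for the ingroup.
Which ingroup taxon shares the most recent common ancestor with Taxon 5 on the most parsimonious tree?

Taxon 4

Character polarity is set by the outgroup: the derived state is whichever differs from the outgroup's state, so for II the derived state is '0', and for the remaining characters it is '1'.
I: derived state '1' in Taxon 4 and Taxon 5 only — synapomorphy for {Taxon 4, Taxon 5}.
II: derived state '0' in Taxon 8 only — an autapomorphy, so it tells us nothing about relationships among taxa.
III (derived state '1') is unique to Taxon 4 (autapomorphy; uninformative for grouping).
IV: derived state '1' in Taxon 4, Taxon 5, and Taxon 6 only — synapomorphy for {Taxon 4, Taxon 5, Taxon 6}.
Most parsimonious ingroup topology: (((Taxon 5,Taxon 4),Taxon 6),Taxon 8).
Taxon 5 and Taxon 4 form a cherry on this tree, so they are sister taxa.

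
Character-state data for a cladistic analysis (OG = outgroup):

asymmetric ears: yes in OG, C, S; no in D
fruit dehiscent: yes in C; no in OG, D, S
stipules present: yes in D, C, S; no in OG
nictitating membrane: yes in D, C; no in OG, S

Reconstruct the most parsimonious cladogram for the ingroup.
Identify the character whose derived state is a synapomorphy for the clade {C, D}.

Character polarity is set by the outgroup: the derived state is whichever differs from the outgroup's state, so for asymmetric ears the derived state is 'no', and for the remaining characters it is 'yes'.
asymmetric ears: derived state 'no' in D only — an autapomorphy, so it tells us nothing about relationships among taxa.
fruit dehiscent (derived state 'yes') is unique to C (autapomorphy; uninformative for grouping).
All ingroup taxa share the derived state 'yes' for stipules present; it defines the ingroup but does not resolve relationships within it.
nictitating membrane (derived state 'yes') is shared by C and D — a synapomorphy uniting that clade.
Most parsimonious ingroup topology: ((D,C),S).
The clade {C, D} is supported by nictitating membrane: its derived state 'yes' occurs in exactly those taxa and in no other taxon (including the outgroup).

nictitating membrane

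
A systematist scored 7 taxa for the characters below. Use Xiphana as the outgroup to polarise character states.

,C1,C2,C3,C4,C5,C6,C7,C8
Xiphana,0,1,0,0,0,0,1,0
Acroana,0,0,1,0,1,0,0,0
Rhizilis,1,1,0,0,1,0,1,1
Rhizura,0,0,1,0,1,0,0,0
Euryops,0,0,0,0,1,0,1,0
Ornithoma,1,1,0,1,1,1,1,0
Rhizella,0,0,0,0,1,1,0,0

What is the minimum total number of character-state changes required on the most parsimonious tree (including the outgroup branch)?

9

Character polarity is set by the outgroup: the derived state is whichever differs from the outgroup's state, so for C2, C7 the derived state is '0', and for the remaining characters it is '1'.
Only Ornithoma and Rhizilis show the derived state '1' for C1, supporting them as a clade.
Only Acroana, Euryops, Rhizella, and Rhizura show the derived state '0' for C2, supporting them as a clade.
C3: derived state '1' in Acroana and Rhizura only — synapomorphy for {Acroana, Rhizura}.
C4: derived state '1' in Ornithoma only — an autapomorphy, so it tells us nothing about relationships among taxa.
All ingroup taxa share the derived state '1' for C5; it defines the ingroup but does not resolve relationships within it.
C6 (state '1') occurs in Ornithoma and Rhizella but conflicts with the nesting implied by the other characters — most parsimoniously interpreted as homoplasy.
C7 (derived state '0') is shared by Acroana, Rhizella, and Rhizura — a synapomorphy uniting that clade.
C8: derived state '1' in Rhizilis only — an autapomorphy, so it tells us nothing about relationships among taxa.
Most parsimonious ingroup topology: ((Euryops,((Acroana,Rhizura),Rhizella)),(Ornithoma,Rhizilis)).
Changes per character on this tree: C1: 1; C2: 1; C3: 1; C4: 1; C5: 1; C6: 2; C7: 1; C8: 1.
Total = 9.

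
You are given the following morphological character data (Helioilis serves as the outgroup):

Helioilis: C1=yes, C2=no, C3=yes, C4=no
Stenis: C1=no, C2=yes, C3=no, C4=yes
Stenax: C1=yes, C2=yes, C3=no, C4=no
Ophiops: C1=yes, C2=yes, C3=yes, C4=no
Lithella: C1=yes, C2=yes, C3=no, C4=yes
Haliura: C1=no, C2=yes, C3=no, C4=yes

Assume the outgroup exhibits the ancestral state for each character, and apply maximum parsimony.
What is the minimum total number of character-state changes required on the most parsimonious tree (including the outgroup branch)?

Character polarity is set by the outgroup: the derived state is whichever differs from the outgroup's state, so for C1, C3 the derived state is 'no', and for the remaining characters it is 'yes'.
C1: derived state 'no' in Haliura and Stenis only — synapomorphy for {Haliura, Stenis}.
All ingroup taxa share the derived state 'yes' for C2; it defines the ingroup but does not resolve relationships within it.
Only Haliura, Lithella, Stenax, and Stenis show the derived state 'no' for C3, supporting them as a clade.
Only Haliura, Lithella, and Stenis show the derived state 'yes' for C4, supporting them as a clade.
Most parsimonious ingroup topology: ((((Stenis,Haliura),Lithella),Stenax),Ophiops).
Changes per character on this tree: C1: 1; C2: 1; C3: 1; C4: 1.
Total = 4.

4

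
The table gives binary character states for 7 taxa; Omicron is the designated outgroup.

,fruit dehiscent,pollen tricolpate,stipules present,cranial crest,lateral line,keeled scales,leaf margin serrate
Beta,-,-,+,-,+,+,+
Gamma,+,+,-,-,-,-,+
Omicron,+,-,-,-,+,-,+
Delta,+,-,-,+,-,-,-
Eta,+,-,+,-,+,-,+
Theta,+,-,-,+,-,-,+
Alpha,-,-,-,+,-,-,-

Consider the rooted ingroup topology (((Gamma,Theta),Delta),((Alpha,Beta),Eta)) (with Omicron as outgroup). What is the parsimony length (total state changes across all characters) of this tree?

12

Map each character onto (((Gamma,Theta),Delta),((Alpha,Beta),Eta)) (rooted by Omicron) and count the minimum state changes it requires (Fitch parsimony):
fruit dehiscent: 1; pollen tricolpate: 1; stipules present: 2; cranial crest: 3; lateral line: 2; keeled scales: 1; leaf margin serrate: 2.
Total tree length = 12.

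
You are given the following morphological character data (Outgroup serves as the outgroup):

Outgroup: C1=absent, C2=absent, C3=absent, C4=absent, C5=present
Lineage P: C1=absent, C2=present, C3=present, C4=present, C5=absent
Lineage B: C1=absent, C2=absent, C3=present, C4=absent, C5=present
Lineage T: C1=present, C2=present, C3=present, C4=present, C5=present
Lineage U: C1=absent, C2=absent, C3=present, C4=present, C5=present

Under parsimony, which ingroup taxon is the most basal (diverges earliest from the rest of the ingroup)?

Character polarity is set by the outgroup: the derived state is whichever differs from the outgroup's state, so for C5 the derived state is 'absent', and for the remaining characters it is 'present'.
C1: derived state 'present' in Lineage T only — an autapomorphy, so it tells us nothing about relationships among taxa.
C2: derived state 'present' in Lineage P and Lineage T only — synapomorphy for {Lineage P, Lineage T}.
All ingroup taxa share the derived state 'present' for C3; it defines the ingroup but does not resolve relationships within it.
Only Lineage P, Lineage T, and Lineage U show the derived state 'present' for C4, supporting them as a clade.
C5 (derived state 'absent') is unique to Lineage P (autapomorphy; uninformative for grouping).
Most parsimonious ingroup topology: (((Lineage P,Lineage T),Lineage U),Lineage B).
Lineage B is sister to the clade containing all other ingroup taxa, so it is the earliest-diverging (most basal) ingroup lineage.

Lineage B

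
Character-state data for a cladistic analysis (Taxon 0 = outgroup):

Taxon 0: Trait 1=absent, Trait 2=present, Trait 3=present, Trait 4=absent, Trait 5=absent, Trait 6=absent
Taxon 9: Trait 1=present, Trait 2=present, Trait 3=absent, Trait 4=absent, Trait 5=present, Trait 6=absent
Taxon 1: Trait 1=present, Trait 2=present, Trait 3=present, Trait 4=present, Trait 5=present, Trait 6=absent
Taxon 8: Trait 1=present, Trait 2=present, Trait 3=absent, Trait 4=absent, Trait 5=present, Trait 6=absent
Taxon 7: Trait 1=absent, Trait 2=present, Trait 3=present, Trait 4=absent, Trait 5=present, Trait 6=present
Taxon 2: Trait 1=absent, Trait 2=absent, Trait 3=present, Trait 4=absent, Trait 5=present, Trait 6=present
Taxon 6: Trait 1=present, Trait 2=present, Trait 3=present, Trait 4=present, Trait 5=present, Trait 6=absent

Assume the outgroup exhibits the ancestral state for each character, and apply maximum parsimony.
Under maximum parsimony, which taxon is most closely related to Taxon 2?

Character polarity is set by the outgroup: the derived state is whichever differs from the outgroup's state, so for Trait 2, Trait 3 the derived state is 'absent', and for the remaining characters it is 'present'.
Only Taxon 1, Taxon 6, Taxon 8, and Taxon 9 show the derived state 'present' for Trait 1, supporting them as a clade.
Trait 2: derived state 'absent' in Taxon 2 only — an autapomorphy, so it tells us nothing about relationships among taxa.
Trait 3: derived state 'absent' in Taxon 8 and Taxon 9 only — synapomorphy for {Taxon 8, Taxon 9}.
Only Taxon 1 and Taxon 6 show the derived state 'present' for Trait 4, supporting them as a clade.
All ingroup taxa share the derived state 'present' for Trait 5; it defines the ingroup but does not resolve relationships within it.
Trait 6: derived state 'present' in Taxon 2 and Taxon 7 only — synapomorphy for {Taxon 2, Taxon 7}.
Most parsimonious ingroup topology: (((Taxon 9,Taxon 8),(Taxon 1,Taxon 6)),(Taxon 7,Taxon 2)).
Taxon 2 and Taxon 7 form a cherry on this tree, so they are sister taxa.

Taxon 7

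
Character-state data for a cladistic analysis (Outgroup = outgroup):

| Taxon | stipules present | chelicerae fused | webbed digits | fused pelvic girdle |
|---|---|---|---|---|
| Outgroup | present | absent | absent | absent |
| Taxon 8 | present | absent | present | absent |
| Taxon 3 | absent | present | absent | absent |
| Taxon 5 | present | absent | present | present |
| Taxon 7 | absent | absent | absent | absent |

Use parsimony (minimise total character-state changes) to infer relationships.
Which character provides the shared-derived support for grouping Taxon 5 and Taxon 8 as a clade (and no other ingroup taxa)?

Character polarity is set by the outgroup: the derived state is whichever differs from the outgroup's state, so for stipules present the derived state is 'absent', and for the remaining characters it is 'present'.
stipules present: derived state 'absent' in Taxon 3 and Taxon 7 only — synapomorphy for {Taxon 3, Taxon 7}.
chelicerae fused (derived state 'present') is unique to Taxon 3 (autapomorphy; uninformative for grouping).
webbed digits (derived state 'present') is shared by Taxon 5 and Taxon 8 — a synapomorphy uniting that clade.
fused pelvic girdle: derived state 'present' in Taxon 5 only — an autapomorphy, so it tells us nothing about relationships among taxa.
Most parsimonious ingroup topology: ((Taxon 8,Taxon 5),(Taxon 3,Taxon 7)).
The clade {Taxon 5, Taxon 8} is supported by webbed digits: its derived state 'present' occurs in exactly those taxa and in no other taxon (including the outgroup).

webbed digits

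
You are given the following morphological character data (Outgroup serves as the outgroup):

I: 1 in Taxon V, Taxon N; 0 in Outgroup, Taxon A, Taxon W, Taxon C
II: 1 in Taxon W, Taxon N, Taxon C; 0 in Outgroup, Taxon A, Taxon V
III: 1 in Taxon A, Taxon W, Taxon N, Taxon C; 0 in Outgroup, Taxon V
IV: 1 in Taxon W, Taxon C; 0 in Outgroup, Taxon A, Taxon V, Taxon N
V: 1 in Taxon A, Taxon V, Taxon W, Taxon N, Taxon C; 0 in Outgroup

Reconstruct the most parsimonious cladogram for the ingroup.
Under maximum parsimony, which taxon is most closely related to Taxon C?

Taxon W

The outgroup has state '0' for every character, so '1' is the derived state throughout.
I (state '1') occurs in Taxon N and Taxon V but conflicts with the nesting implied by the other characters — most parsimoniously interpreted as homoplasy.
II: derived state '1' in Taxon C, Taxon N, and Taxon W only — synapomorphy for {Taxon C, Taxon N, Taxon W}.
Only Taxon A, Taxon C, Taxon N, and Taxon W show the derived state '1' for III, supporting them as a clade.
IV (derived state '1') is shared by Taxon C and Taxon W — a synapomorphy uniting that clade.
All ingroup taxa share the derived state '1' for V; it defines the ingroup but does not resolve relationships within it.
Most parsimonious ingroup topology: ((Taxon A,((Taxon W,Taxon C),Taxon N)),Taxon V).
Taxon C and Taxon W form a cherry on this tree, so they are sister taxa.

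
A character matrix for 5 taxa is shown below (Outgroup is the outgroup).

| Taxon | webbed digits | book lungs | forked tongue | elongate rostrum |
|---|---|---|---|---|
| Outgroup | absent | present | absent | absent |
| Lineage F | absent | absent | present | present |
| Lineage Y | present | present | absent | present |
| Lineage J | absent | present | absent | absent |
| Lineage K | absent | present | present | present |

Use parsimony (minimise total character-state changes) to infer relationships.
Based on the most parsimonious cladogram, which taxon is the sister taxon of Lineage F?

Character polarity is set by the outgroup: the derived state is whichever differs from the outgroup's state, so for book lungs the derived state is 'absent', and for the remaining characters it is 'present'.
webbed digits (derived state 'present') is unique to Lineage Y (autapomorphy; uninformative for grouping).
book lungs (derived state 'absent') is unique to Lineage F (autapomorphy; uninformative for grouping).
forked tongue (derived state 'present') is shared by Lineage F and Lineage K — a synapomorphy uniting that clade.
elongate rostrum: derived state 'present' in Lineage F, Lineage K, and Lineage Y only — synapomorphy for {Lineage F, Lineage K, Lineage Y}.
Most parsimonious ingroup topology: (((Lineage F,Lineage K),Lineage Y),Lineage J).
Lineage F and Lineage K form a cherry on this tree, so they are sister taxa.

Lineage K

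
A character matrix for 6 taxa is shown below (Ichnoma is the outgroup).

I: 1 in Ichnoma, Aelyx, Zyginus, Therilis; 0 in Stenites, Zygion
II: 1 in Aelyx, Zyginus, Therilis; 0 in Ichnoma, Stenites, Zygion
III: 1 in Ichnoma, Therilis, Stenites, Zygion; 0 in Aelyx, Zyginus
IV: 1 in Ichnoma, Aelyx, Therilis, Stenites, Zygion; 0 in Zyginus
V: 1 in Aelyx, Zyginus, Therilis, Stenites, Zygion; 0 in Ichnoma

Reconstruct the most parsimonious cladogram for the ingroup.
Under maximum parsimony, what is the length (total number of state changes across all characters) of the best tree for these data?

5

Character polarity is set by the outgroup: the derived state is whichever differs from the outgroup's state, so for I, III, IV the derived state is '0', and for the remaining characters it is '1'.
Only Stenites and Zygion show the derived state '0' for I, supporting them as a clade.
II: derived state '1' in Aelyx, Therilis, and Zyginus only — synapomorphy for {Aelyx, Therilis, Zyginus}.
Only Aelyx and Zyginus show the derived state '0' for III, supporting them as a clade.
IV (derived state '0') is unique to Zyginus (autapomorphy; uninformative for grouping).
V (derived state '1') is shared by all ingroup taxa — unites the whole ingroup.
Most parsimonious ingroup topology: (((Aelyx,Zyginus),Therilis),(Stenites,Zygion)).
Changes per character on this tree: I: 1; II: 1; III: 1; IV: 1; V: 1.
Total = 5.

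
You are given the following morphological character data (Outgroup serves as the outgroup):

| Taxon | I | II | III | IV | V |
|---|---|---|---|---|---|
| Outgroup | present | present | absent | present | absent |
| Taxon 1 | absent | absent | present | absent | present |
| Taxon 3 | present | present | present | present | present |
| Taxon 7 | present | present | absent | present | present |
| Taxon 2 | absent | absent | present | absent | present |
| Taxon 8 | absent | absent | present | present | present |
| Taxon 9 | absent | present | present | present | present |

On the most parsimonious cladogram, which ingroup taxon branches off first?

Character polarity is set by the outgroup: the derived state is whichever differs from the outgroup's state, so for I, II, IV the derived state is 'absent', and for the remaining characters it is 'present'.
I (derived state 'absent') is shared by Taxon 1, Taxon 2, Taxon 8, and Taxon 9 — a synapomorphy uniting that clade.
Only Taxon 1, Taxon 2, and Taxon 8 show the derived state 'absent' for II, supporting them as a clade.
III: derived state 'present' in Taxon 1, Taxon 2, Taxon 3, Taxon 8, and Taxon 9 only — synapomorphy for {Taxon 1, Taxon 2, Taxon 3, Taxon 8, Taxon 9}.
Only Taxon 1 and Taxon 2 show the derived state 'absent' for IV, supporting them as a clade.
All ingroup taxa share the derived state 'present' for V; it defines the ingroup but does not resolve relationships within it.
Most parsimonious ingroup topology: (((((Taxon 1,Taxon 2),Taxon 8),Taxon 9),Taxon 3),Taxon 7).
Taxon 7 is sister to the clade containing all other ingroup taxa, so it is the earliest-diverging (most basal) ingroup lineage.

Taxon 7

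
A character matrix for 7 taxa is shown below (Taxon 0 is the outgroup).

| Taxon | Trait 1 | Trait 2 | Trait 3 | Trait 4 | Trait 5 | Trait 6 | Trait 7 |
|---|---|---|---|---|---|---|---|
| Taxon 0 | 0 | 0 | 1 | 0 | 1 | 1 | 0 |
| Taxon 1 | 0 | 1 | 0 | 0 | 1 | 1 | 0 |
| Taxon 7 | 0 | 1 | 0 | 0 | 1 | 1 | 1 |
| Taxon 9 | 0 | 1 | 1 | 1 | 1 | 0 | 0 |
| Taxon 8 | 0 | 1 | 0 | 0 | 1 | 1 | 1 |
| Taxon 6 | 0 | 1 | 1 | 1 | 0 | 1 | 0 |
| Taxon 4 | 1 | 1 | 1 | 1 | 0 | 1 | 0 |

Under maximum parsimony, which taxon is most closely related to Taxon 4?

Taxon 6

Character polarity is set by the outgroup: the derived state is whichever differs from the outgroup's state, so for Trait 3, Trait 5, Trait 6 the derived state is '0', and for the remaining characters it is '1'.
Trait 1: derived state '1' in Taxon 4 only — an autapomorphy, so it tells us nothing about relationships among taxa.
Trait 2 (derived state '1') is shared by all ingroup taxa — unites the whole ingroup.
Only Taxon 1, Taxon 7, and Taxon 8 show the derived state '0' for Trait 3, supporting them as a clade.
Trait 4 (derived state '1') is shared by Taxon 4, Taxon 6, and Taxon 9 — a synapomorphy uniting that clade.
Trait 5: derived state '0' in Taxon 4 and Taxon 6 only — synapomorphy for {Taxon 4, Taxon 6}.
Trait 6 (derived state '0') is unique to Taxon 9 (autapomorphy; uninformative for grouping).
Trait 7 (derived state '1') is shared by Taxon 7 and Taxon 8 — a synapomorphy uniting that clade.
Most parsimonious ingroup topology: ((Taxon 1,(Taxon 7,Taxon 8)),(Taxon 9,(Taxon 6,Taxon 4))).
Taxon 4 and Taxon 6 form a cherry on this tree, so they are sister taxa.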